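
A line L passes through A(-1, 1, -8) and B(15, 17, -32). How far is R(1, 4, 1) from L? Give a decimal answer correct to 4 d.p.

A direction vector for L is B − A = (16, 16, -24).
Taking (-1, 1, -8) on L with direction v = (16, 16, -24): w = R − (-1, 1, -8) = (2, 3, 9), and w × v = (-216, 192, -16).
Distance = |w × v| / |v| = √83776 / √1088 ≈ 8.7750.

8.7750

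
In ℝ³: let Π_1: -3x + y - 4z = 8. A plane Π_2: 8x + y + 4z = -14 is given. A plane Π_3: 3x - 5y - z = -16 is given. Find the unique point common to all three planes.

(-2, 2, 0)

Solving the 3×3 linear system -3x + y - 4z = 8, 8x + y + 4z = -14, 3x - 5y - z = -16 (e.g. by elimination or Cramer's rule, determinant = 135) gives (-2, 2, 0).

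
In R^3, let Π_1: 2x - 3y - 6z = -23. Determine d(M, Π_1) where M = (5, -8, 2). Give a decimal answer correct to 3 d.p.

n·M − d = (2)·(5) + (-3)·(-8) + (-6)·(2) − (-23) = 45; |n| = √49.
Distance = |45| / √49 = 45/√49 ≈ 6.429.

6.429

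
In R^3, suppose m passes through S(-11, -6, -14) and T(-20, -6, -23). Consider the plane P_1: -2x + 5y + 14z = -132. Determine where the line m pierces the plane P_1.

(-5, -6, -8)

A direction vector for m is T − S = (-9, 0, -9).
Substitute r = (-11, -6, -14) + t(-9, 0, -9) into the plane: -204 + (-108)t = -132, so t = -2/3.
Intersection: (-11, -6, -14) + (-2/3)·(-9, 0, -9) = (-5, -6, -8).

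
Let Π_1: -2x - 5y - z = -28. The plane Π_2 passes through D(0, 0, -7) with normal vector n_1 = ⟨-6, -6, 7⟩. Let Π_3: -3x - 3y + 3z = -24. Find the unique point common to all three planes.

Π_2: n_1·r = n_1·D gives -6x - 6y + 7z = -49.
Solving the 3×3 linear system -2x - 5y - z = -28, -6x - 6y + 7z = -49, -3x - 3y + 3z = -24 (e.g. by elimination or Cramer's rule, determinant = 9) gives (2, 5, -1).

(2, 5, -1)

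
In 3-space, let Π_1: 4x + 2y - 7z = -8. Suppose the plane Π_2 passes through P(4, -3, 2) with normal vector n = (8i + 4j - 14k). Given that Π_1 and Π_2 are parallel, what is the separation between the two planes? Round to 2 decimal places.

0.48

Π_2: n·r = n·P gives 8x + 4y - 14z = -8.
Rescale Π_2 by 1/2: 4x + 2y - 7z = -4. Then distance = |-8 − (-4)| / √69 ≈ 0.48.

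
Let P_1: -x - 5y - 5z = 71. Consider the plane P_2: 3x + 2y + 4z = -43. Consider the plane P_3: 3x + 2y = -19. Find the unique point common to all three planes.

Solving the 3×3 linear system -x - 5y - 5z = 71, 3x + 2y + 4z = -43, 3x + 2y = -19 (e.g. by elimination or Cramer's rule, determinant = -52) gives (-1, -8, -6).

(-1, -8, -6)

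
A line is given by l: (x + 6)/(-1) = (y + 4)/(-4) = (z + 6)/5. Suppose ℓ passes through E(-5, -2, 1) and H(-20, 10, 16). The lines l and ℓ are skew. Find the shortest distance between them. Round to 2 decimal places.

l has direction (-1, -4, 5) through (-6, -4, -6).
A direction vector for ℓ is H − E = (-15, 12, 15).
Common perpendicular direction n = (-1, -4, 5) × (-15, 12, 15) = (-120, -60, -72).
With w = (-5, -2, 1) − (-6, -4, -6) = (1, 2, 7), w · n = -744.
Distance = |w · n| / |n| = |-744| / √23184 ≈ 4.89.

4.89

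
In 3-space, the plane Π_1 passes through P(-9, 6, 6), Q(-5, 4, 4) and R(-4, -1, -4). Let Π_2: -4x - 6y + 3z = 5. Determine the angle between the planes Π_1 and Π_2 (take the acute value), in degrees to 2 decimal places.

21.47

PQ = (4, -2, -2), PR = (5, -7, -10); a normal to Π_1 is PQ × PR = (6, 30, -18).
Using P: Π_1 has equation 6x + 30y - 18z = 18.
cos θ = |n₁·n₂| / (|n₁||n₂|) = |-258| / (√1260 · √61).
θ = arccos(0.93061) ≈ 21.47°.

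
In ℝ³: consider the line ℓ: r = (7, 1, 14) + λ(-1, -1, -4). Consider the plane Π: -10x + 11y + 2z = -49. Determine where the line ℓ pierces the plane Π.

(5, -1, 6)

Substitute r = (7, 1, 14) + t(-1, -1, -4) into the plane: -31 + (-9)t = -49, so t = 2.
Intersection: (7, 1, 14) + 2·(-1, -1, -4) = (5, -1, 6).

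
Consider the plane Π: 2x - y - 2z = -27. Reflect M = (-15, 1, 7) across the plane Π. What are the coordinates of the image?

λ = (n·M − d)/|n|² = (-45 − (-27))/9 = -2.
Reflection = M − 2λn = (-15, 1, 7) − (-4)·(2, -1, -2) = (-7, -3, -1).

(-7, -3, -1)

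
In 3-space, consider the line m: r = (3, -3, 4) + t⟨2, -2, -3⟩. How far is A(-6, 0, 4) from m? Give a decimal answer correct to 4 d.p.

Taking (3, -3, 4) on m with direction v = (2, -2, -3): w = A − (3, -3, 4) = (-9, 3, 0), and w × v = (-9, -27, 12).
Distance = |w × v| / |v| = √954 / √17 ≈ 7.4912.

7.4912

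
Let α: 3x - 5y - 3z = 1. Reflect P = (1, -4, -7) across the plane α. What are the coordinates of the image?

(-5, 6, -1)

λ = (n·P − d)/|n|² = (44 − 1)/43 = 1.
Reflection = P − 2λn = (1, -4, -7) − 2·(3, -5, -3) = (-5, 6, -1).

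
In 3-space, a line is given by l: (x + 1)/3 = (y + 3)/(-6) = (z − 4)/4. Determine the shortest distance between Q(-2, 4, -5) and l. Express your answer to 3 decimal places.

l has direction (3, -6, 4) through (-1, -3, 4).
Taking (-1, -3, 4) on l with direction v = (3, -6, 4): w = Q − (-1, -3, 4) = (-1, 7, -9), and w × v = (-26, -23, -15).
Distance = |w × v| / |v| = √1430 / √61 ≈ 4.842.

4.842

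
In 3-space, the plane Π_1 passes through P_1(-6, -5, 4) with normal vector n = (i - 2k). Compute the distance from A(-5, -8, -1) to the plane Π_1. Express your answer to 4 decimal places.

4.9193

Π_1: n·r = n·P_1 gives x - 2z = -14.
n·A − d = (1)·(-5) + (0)·(-8) + (-2)·(-1) − (-14) = 11; |n| = √5.
Distance = |11| / √5 = 11/√5 ≈ 4.9193.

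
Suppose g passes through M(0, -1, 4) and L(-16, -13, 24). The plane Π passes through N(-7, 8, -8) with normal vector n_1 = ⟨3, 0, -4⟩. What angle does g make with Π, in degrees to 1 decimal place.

64.8

A direction vector for g is L − M = (-16, -12, 20).
Π: n_1·r = n_1·N gives 3x - 4z = 11.
sin θ = |n·v| / (|n||v|) = |-128| / (√25 · √800) = 0.90510.
θ ≈ 64.8°.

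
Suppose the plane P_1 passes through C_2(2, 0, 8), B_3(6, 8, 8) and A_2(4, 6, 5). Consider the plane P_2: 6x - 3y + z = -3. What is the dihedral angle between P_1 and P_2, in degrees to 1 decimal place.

C_2B_3 = (4, 8, 0), C_2A_2 = (2, 6, -3); a normal to P_1 is C_2B_3 × C_2A_2 = (-24, 12, 8).
Using C_2: P_1 has equation -24x + 12y + 8z = 16.
cos θ = |n₁·n₂| / (|n₁||n₂|) = |-172| / (√784 · √46).
θ = arccos(0.90571) ≈ 25.1°.

25.1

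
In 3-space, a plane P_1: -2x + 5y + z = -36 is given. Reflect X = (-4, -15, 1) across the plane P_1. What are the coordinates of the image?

(-8, -5, 3)

λ = (n·X − d)/|n|² = (-66 − (-36))/30 = -1.
Reflection = X − 2λn = (-4, -15, 1) − (-2)·(-2, 5, 1) = (-8, -5, 3).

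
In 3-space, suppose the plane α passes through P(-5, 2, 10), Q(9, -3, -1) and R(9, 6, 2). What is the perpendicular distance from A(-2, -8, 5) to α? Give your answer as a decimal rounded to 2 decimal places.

PQ = (14, -5, -11), PR = (14, 4, -8); a normal to α is PQ × PR = (84, -42, 126).
Using P: α has equation 84x - 42y + 126z = 756.
n·A − d = (84)·(-2) + (-42)·(-8) + (126)·(5) − 756 = 42; |n| = √24696.
Distance = |42| / √24696 = 42/√24696 ≈ 0.27.

0.27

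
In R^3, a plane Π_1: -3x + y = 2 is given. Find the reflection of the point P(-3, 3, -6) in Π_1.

(3, 1, -6)

λ = (n·P − d)/|n|² = (12 − 2)/10 = 1.
Reflection = P − 2λn = (-3, 3, -6) − 2·(-3, 1, 0) = (3, 1, -6).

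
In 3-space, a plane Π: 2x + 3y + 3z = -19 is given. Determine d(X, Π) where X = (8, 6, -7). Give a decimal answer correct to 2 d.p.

6.82

n·X − d = (2)·(8) + (3)·(6) + (3)·(-7) − (-19) = 32; |n| = √22.
Distance = |32| / √22 = 32/√22 ≈ 6.82.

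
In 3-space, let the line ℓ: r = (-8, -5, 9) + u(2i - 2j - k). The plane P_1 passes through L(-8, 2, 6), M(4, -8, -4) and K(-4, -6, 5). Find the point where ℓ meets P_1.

(-6, -7, 8)

LM = (12, -10, -10), LK = (4, -8, -1); a normal to P_1 is LM × LK = (-70, -28, -56).
Using L: P_1 has equation -70x - 28y - 56z = 168.
Substitute r = (-8, -5, 9) + t(2, -2, -1) into the plane: 196 + (-28)t = 168, so t = 1.
Intersection: (-8, -5, 9) + 1·(2, -2, -1) = (-6, -7, 8).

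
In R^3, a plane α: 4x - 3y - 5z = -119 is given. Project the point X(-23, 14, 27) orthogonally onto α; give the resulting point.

(-11, 5, 12)

Foot = X − λn with λ = (n·X − d)/|n|² = (-269 − (-119))/50 = -3.
Foot = (-23, 14, 27) − (-3)·(4, -3, -5) = (-11, 5, 12).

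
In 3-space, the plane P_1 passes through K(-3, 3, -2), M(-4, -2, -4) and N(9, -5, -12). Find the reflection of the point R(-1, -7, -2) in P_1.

KM = (-1, -5, -2), KN = (12, -8, -10); a normal to P_1 is KM × KN = (34, -34, 68).
Using K: P_1 has equation 34x - 34y + 68z = -340.
λ = (n·R − d)/|n|² = (68 − (-340))/6936 = 1/17.
Reflection = R − 2λn = (-1, -7, -2) − (2/17)·(34, -34, 68) = (-5, -3, -10).

(-5, -3, -10)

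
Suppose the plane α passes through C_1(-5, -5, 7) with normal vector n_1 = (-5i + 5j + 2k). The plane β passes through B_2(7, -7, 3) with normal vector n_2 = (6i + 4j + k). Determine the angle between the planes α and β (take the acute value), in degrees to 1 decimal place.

α: n_1·r = n_1·C_1 gives -5x + 5y + 2z = 14.
β: n_2·r = n_2·B_2 gives 6x + 4y + z = 17.
cos θ = |n₁·n₂| / (|n₁||n₂|) = |-8| / (√54 · √53).
θ = arccos(0.14954) ≈ 81.4°.

81.4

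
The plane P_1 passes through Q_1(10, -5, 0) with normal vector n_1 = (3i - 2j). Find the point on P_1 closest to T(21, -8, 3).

P_1: n_1·r = n_1·Q_1 gives 3x - 2y = 40.
Foot = T − λn with λ = (n·T − d)/|n|² = (79 − 40)/13 = 3.
Foot = (21, -8, 3) − 3·(3, -2, 0) = (12, -2, 3).

(12, -2, 3)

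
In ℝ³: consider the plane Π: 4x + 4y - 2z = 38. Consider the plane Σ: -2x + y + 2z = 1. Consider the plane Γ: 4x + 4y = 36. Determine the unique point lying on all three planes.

(2, 7, -1)

Solving the 3×3 linear system 4x + 4y - 2z = 38, -2x + y + 2z = 1, 4x + 4y = 36 (e.g. by elimination or Cramer's rule, determinant = 24) gives (2, 7, -1).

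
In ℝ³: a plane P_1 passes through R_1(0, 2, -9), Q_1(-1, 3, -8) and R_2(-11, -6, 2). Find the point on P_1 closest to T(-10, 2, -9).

R_1Q_1 = (-1, 1, 1), R_1R_2 = (-11, -8, 11); a normal to P_1 is R_1Q_1 × R_1R_2 = (19, 0, 19).
Using R_1: P_1 has equation 19x + 19z = -171.
Foot = T − λn with λ = (n·T − d)/|n|² = (-361 − (-171))/722 = -5/19.
Foot = (-10, 2, -9) − (-5/19)·(19, 0, 19) = (-5, 2, -4).

(-5, 2, -4)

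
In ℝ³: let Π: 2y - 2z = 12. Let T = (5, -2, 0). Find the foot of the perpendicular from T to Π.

(5, 2, -4)

Foot = T − λn with λ = (n·T − d)/|n|² = (-4 − 12)/8 = -2.
Foot = (5, -2, 0) − (-2)·(0, 2, -2) = (5, 2, -4).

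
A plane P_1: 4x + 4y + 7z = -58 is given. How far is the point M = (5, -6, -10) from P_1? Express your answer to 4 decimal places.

n·M − d = (4)·(5) + (4)·(-6) + (7)·(-10) − (-58) = -16; |n| = √81.
Distance = |-16| / √81 = 16/√81 ≈ 1.7778.

1.7778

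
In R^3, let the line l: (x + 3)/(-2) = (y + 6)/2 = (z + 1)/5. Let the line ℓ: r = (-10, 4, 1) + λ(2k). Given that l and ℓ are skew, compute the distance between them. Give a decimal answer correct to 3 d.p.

l has direction (-2, 2, 5) through (-3, -6, -1).
Common perpendicular direction n = (-2, 2, 5) × (0, 0, 2) = (4, 4, 0).
With w = (-10, 4, 1) − (-3, -6, -1) = (-7, 10, 2), w · n = 12.
Distance = |w · n| / |n| = |12| / √32 ≈ 2.121.

2.121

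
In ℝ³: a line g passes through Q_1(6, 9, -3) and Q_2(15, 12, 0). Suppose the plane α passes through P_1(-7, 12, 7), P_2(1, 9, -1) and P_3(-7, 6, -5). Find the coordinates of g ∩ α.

(-3, 6, -6)

A direction vector for g is Q_2 − Q_1 = (9, 3, 3).
P_1P_2 = (8, -3, -8), P_1P_3 = (0, -6, -12); a normal to α is P_1P_2 × P_1P_3 = (-12, 96, -48).
Using P_1: α has equation -12x + 96y - 48z = 900.
Substitute r = (6, 9, -3) + t(9, 3, 3) into the plane: 936 + 36t = 900, so t = -1.
Intersection: (6, 9, -3) + (-1)·(9, 3, 3) = (-3, 6, -6).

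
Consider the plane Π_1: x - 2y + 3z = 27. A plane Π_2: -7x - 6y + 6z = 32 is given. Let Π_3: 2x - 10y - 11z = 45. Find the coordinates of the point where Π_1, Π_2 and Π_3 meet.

Solving the 3×3 linear system x - 2y + 3z = 27, -7x - 6y + 6z = 32, 2x - 10y - 11z = 45 (e.g. by elimination or Cramer's rule, determinant = 502) gives (4, -7, 3).

(4, -7, 3)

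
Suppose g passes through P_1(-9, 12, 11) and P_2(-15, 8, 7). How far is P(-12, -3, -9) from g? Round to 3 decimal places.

16.337

A direction vector for g is P_2 − P_1 = (-6, -4, -4).
Taking (-9, 12, 11) on g with direction v = (-6, -4, -4): w = P − (-9, 12, 11) = (-3, -15, -20), and w × v = (-20, 108, -78).
Distance = |w × v| / |v| = √18148 / √68 ≈ 16.337.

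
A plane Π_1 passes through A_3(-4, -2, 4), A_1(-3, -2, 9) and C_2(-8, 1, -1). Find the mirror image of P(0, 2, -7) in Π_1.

(-10, -8, -5)

A_3A_1 = (1, 0, 5), A_3C_2 = (-4, 3, -5); a normal to Π_1 is A_3A_1 × A_3C_2 = (-15, -15, 3).
Using A_3: Π_1 has equation -15x - 15y + 3z = 102.
λ = (n·P − d)/|n|² = (-51 − 102)/459 = -1/3.
Reflection = P − 2λn = (0, 2, -7) − (-2/3)·(-15, -15, 3) = (-10, -8, -5).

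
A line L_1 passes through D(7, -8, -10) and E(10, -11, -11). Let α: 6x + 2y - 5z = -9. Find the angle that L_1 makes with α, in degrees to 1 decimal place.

A direction vector for L_1 is E − D = (3, -3, -1).
sin θ = |n·v| / (|n||v|) = |17| / (√65 · √19) = 0.48374.
θ ≈ 28.9°.

28.9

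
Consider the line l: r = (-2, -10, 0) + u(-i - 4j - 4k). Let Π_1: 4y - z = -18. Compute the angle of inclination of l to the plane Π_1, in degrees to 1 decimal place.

30.4

sin θ = |n·v| / (|n||v|) = |-12| / (√17 · √33) = 0.50664.
θ ≈ 30.4°.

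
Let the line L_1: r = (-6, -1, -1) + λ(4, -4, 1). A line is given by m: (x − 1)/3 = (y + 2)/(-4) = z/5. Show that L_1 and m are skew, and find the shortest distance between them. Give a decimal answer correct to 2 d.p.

m has direction (3, -4, 5) through (1, -2, 0).
Common perpendicular direction n = (4, -4, 1) × (3, -4, 5) = (-16, -17, -4).
With w = (1, -2, 0) − (-6, -1, -1) = (7, -1, 1), w · n = -99.
Since n ≠ 0 the lines are not parallel, and w · n = -99 ≠ 0 so they do not intersect; hence they are skew.
Distance = |w · n| / |n| = |-99| / √561 ≈ 4.18.

4.18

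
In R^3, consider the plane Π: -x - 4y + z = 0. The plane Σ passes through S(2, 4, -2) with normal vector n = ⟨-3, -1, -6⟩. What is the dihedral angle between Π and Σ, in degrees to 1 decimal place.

88.0

Σ: n·r = n·S gives -3x - y - 6z = 2.
cos θ = |n₁·n₂| / (|n₁||n₂|) = |1| / (√18 · √46).
θ = arccos(0.03475) ≈ 88.0°.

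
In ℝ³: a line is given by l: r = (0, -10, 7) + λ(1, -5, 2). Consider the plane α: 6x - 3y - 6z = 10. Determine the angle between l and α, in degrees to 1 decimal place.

sin θ = |n·v| / (|n||v|) = |9| / (√81 · √30) = 0.18257.
θ ≈ 10.5°.

10.5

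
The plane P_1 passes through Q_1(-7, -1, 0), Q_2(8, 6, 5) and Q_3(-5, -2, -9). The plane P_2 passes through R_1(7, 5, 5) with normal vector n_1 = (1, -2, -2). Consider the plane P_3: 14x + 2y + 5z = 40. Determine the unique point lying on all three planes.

Q_1Q_2 = (15, 7, 5), Q_1Q_3 = (2, -1, -9); a normal to P_1 is Q_1Q_2 × Q_1Q_3 = (-58, 145, -29).
Using Q_1: P_1 has equation -58x + 145y - 29z = 261.
P_2: n_1·r = n_1·R_1 gives x - 2y - 2z = -13.
Solving the 3×3 linear system -58x + 145y - 29z = 261, x - 2y - 2z = -13, 14x + 2y + 5z = 40 (e.g. by elimination or Cramer's rule, determinant = -5307) gives (1, 3, 4).

(1, 3, 4)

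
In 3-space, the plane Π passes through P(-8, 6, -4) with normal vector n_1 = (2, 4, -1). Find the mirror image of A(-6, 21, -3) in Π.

(-18, -3, 3)

Π: n_1·r = n_1·P gives 2x + 4y - z = 12.
λ = (n·A − d)/|n|² = (75 − 12)/21 = 3.
Reflection = A − 2λn = (-6, 21, -3) − 6·(2, 4, -1) = (-18, -3, 3).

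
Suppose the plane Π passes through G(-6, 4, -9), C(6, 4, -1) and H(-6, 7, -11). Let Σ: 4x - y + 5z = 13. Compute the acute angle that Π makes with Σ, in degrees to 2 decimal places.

GC = (12, 0, 8), GH = (0, 3, -2); a normal to Π is GC × GH = (-24, 24, 36).
Using G: Π has equation -24x + 24y + 36z = -84.
cos θ = |n₁·n₂| / (|n₁||n₂|) = |60| / (√2448 · √42).
θ = arccos(0.18712) ≈ 79.22°.

79.22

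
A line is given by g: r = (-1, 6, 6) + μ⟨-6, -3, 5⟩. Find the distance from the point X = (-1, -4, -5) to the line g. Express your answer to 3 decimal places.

Taking (-1, 6, 6) on g with direction v = (-6, -3, 5): w = X − (-1, 6, 6) = (0, -10, -11), and w × v = (-83, 66, -60).
Distance = |w × v| / |v| = √14845 / √70 ≈ 14.563.

14.563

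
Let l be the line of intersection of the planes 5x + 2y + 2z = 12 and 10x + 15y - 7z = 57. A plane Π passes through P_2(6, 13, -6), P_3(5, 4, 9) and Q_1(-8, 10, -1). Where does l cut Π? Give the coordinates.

(-2, 7, 4)

Direction of l: (5, 2, 2) × (10, 15, -7) = (-44, 55, 55).
A point on l: solving the two plane equations with x = -10 gives (-10, 17, 14).
P_2P_3 = (-1, -9, 15), P_2Q_1 = (-14, -3, 5); a normal to Π is P_2P_3 × P_2Q_1 = (0, -205, -123).
Using P_2: Π has equation -205y - 123z = -1927.
Substitute r = (-10, 17, 14) + t(-44, 55, 55) into the plane: -5207 + (-18040)t = -1927, so t = -2/11.
Intersection: (-10, 17, 14) + (-2/11)·(-44, 55, 55) = (-2, 7, 4).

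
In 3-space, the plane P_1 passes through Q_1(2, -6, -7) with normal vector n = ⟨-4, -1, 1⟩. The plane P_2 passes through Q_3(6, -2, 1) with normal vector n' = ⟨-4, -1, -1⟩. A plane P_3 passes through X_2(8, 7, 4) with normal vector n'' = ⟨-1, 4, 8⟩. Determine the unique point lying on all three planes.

P_1: n·r = n·Q_1 gives -4x - y + z = -9.
P_2: n'·r = n'·Q_3 gives -4x - y - z = -23.
P_3: n''·r = n''·X_2 gives -x + 4y + 8z = 52.
Solving the 3×3 linear system -4x - y + z = -9, -4x - y - z = -23, -x + 4y + 8z = 52 (e.g. by elimination or Cramer's rule, determinant = -34) gives (4, 0, 7).

(4, 0, 7)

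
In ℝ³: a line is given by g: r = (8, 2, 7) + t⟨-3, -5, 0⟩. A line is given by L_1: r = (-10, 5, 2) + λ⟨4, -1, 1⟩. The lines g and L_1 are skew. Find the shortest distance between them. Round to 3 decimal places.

0.674

Common perpendicular direction n = (-3, -5, 0) × (4, -1, 1) = (-5, 3, 23).
With w = (-10, 5, 2) − (8, 2, 7) = (-18, 3, -5), w · n = -16.
Distance = |w · n| / |n| = |-16| / √563 ≈ 0.674.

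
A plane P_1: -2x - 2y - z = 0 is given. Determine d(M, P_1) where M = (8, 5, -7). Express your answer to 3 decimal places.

n·M − d = (-2)·(8) + (-2)·(5) + (-1)·(-7) − 0 = -19; |n| = √9.
Distance = |-19| / √9 = 19/√9 ≈ 6.333.

6.333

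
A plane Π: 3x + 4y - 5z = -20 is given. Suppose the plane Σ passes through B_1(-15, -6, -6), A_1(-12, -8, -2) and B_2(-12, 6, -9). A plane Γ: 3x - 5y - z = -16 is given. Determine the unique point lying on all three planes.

B_1A_1 = (3, -2, 4), B_1B_2 = (3, 12, -3); a normal to Σ is B_1A_1 × B_1B_2 = (-42, 21, 42).
Using B_1: Σ has equation -42x + 21y + 42z = 252.
Solving the 3×3 linear system 3x + 4y - 5z = -20, -42x + 21y + 42z = 252, 3x - 5y - z = -16 (e.g. by elimination or Cramer's rule, determinant = 168) gives (-5, 0, 1).

(-5, 0, 1)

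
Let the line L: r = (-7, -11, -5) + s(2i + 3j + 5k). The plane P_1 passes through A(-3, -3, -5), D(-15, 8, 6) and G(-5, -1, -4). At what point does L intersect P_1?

AD = (-12, 11, 11), AG = (-2, 2, 1); a normal to P_1 is AD × AG = (-11, -10, -2).
Using A: P_1 has equation -11x - 10y - 2z = 73.
Substitute r = (-7, -11, -5) + t(2, 3, 5) into the plane: 197 + (-62)t = 73, so t = 2.
Intersection: (-7, -11, -5) + 2·(2, 3, 5) = (-3, -5, 5).

(-3, -5, 5)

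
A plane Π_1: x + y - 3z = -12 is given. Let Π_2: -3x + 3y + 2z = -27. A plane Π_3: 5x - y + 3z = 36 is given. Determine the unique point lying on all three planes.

(4, -7, 3)

Solving the 3×3 linear system x + y - 3z = -12, -3x + 3y + 2z = -27, 5x - y + 3z = 36 (e.g. by elimination or Cramer's rule, determinant = 66) gives (4, -7, 3).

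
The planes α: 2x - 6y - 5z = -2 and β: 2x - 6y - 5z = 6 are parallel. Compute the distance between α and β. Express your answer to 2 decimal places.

Same normal n = (2, -6, -5) with |n| = √65; distance = |-2 − 6| / |n| = 8/√65 ≈ 0.99.

0.99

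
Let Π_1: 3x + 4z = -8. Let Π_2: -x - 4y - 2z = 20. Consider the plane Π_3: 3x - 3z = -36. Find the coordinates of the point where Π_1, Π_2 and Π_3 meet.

Solving the 3×3 linear system 3x + 4z = -8, -x - 4y - 2z = 20, 3x - 3z = -36 (e.g. by elimination or Cramer's rule, determinant = 84) gives (-8, -5, 4).

(-8, -5, 4)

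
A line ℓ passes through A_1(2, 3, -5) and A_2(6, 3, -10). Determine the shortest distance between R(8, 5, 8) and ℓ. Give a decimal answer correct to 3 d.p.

A direction vector for ℓ is A_2 − A_1 = (4, 0, -5).
Taking (2, 3, -5) on ℓ with direction v = (4, 0, -5): w = R − (2, 3, -5) = (6, 2, 13), and w × v = (-10, 82, -8).
Distance = |w × v| / |v| = √6888 / √41 ≈ 12.961.

12.961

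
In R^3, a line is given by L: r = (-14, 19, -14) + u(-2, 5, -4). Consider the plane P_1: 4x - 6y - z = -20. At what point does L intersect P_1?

(-6, -1, 2)

Substitute r = (-14, 19, -14) + t(-2, 5, -4) into the plane: -156 + (-34)t = -20, so t = -4.
Intersection: (-14, 19, -14) + (-4)·(-2, 5, -4) = (-6, -1, 2).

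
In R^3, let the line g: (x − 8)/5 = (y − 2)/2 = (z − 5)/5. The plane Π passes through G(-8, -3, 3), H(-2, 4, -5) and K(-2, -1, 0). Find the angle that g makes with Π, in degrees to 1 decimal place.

48.5

g has direction (5, 2, 5) through (8, 2, 5).
GH = (6, 7, -8), GK = (6, 2, -3); a normal to Π is GH × GK = (-5, -30, -30).
Using G: Π has equation -5x - 30y - 30z = 40.
sin θ = |n·v| / (|n||v|) = |-235| / (√1825 · √54) = 0.74858.
θ ≈ 48.5°.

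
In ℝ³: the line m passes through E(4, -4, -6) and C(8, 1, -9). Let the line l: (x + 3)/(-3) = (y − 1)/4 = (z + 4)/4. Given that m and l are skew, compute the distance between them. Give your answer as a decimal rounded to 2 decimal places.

A direction vector for m is C − E = (4, 5, -3).
l has direction (-3, 4, 4) through (-3, 1, -4).
Common perpendicular direction n = (4, 5, -3) × (-3, 4, 4) = (32, -7, 31).
With w = (-3, 1, -4) − (4, -4, -6) = (-7, 5, 2), w · n = -197.
Distance = |w · n| / |n| = |-197| / √2034 ≈ 4.37.

4.37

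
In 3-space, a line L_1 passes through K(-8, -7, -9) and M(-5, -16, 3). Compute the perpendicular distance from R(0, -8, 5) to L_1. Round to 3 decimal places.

9.399

A direction vector for L_1 is M − K = (3, -9, 12).
Taking (-8, -7, -9) on L_1 with direction v = (3, -9, 12): w = R − (-8, -7, -9) = (8, -1, 14), and w × v = (114, -54, -69).
Distance = |w × v| / |v| = √20673 / √234 ≈ 9.399.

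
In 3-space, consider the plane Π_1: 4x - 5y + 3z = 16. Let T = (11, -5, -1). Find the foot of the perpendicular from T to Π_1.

Foot = T − λn with λ = (n·T − d)/|n|² = (66 − 16)/50 = 1.
Foot = (11, -5, -1) − 1·(4, -5, 3) = (7, 0, -4).

(7, 0, -4)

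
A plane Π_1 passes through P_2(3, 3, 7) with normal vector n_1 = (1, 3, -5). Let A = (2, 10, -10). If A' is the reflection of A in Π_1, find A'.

Π_1: n_1·r = n_1·P_2 gives x + 3y - 5z = -23.
λ = (n·A − d)/|n|² = (82 − (-23))/35 = 3.
Reflection = A − 2λn = (2, 10, -10) − 6·(1, 3, -5) = (-4, -8, 20).

(-4, -8, 20)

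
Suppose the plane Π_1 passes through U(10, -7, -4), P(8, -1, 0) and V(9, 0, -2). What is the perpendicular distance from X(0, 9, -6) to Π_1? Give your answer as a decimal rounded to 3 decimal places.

UP = (-2, 6, 4), UV = (-1, 7, 2); a normal to Π_1 is UP × UV = (-16, 0, -8).
Using U: Π_1 has equation -16x - 8z = -128.
n·X − d = (-16)·(0) + (0)·(9) + (-8)·(-6) − (-128) = 176; |n| = √320.
Distance = |176| / √320 = 176/√320 ≈ 9.839.

9.839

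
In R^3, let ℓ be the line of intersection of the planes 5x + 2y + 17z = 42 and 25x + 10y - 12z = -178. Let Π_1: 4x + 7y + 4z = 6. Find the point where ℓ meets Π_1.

Direction of ℓ: (5, 2, 17) × (25, 10, -12) = (-194, 485, 0).
A point on ℓ: solving the two plane equations with x = 0 gives (0, -13, 4).
Substitute r = (0, -13, 4) + t(-194, 485, 0) into the plane: -75 + 2619t = 6, so t = 3/97.
Intersection: (0, -13, 4) + (3/97)·(-194, 485, 0) = (-6, 2, 4).

(-6, 2, 4)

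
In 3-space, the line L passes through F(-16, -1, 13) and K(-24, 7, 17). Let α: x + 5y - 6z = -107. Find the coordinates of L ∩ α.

A direction vector for L is K − F = (-8, 8, 4).
Substitute r = (-16, -1, 13) + t(-8, 8, 4) into the plane: -99 + 8t = -107, so t = -1.
Intersection: (-16, -1, 13) + (-1)·(-8, 8, 4) = (-8, -9, 9).

(-8, -9, 9)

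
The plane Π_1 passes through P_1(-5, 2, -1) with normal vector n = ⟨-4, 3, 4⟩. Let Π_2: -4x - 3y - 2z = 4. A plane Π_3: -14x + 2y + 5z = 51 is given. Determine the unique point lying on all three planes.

Π_1: n·r = n·P_1 gives -4x + 3y + 4z = 22.
Solving the 3×3 linear system -4x + 3y + 4z = 22, -4x - 3y - 2z = 4, -14x + 2y + 5z = 51 (e.g. by elimination or Cramer's rule, determinant = -12) gives (-3, 2, 1).

(-3, 2, 1)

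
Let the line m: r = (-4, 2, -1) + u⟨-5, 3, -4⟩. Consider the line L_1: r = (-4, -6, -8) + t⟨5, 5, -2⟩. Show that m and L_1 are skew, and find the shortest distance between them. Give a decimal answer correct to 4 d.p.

10.0148

Common perpendicular direction n = (-5, 3, -4) × (5, 5, -2) = (14, -30, -40).
With w = (-4, -6, -8) − (-4, 2, -1) = (0, -8, -7), w · n = 520.
Since n ≠ 0 the lines are not parallel, and w · n = 520 ≠ 0 so they do not intersect; hence they are skew.
Distance = |w · n| / |n| = |520| / √2696 ≈ 10.0148.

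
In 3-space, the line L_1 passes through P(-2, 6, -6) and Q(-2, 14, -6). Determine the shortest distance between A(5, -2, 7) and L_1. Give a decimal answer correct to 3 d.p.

14.765

A direction vector for L_1 is Q − P = (0, 8, 0).
Taking (-2, 6, -6) on L_1 with direction v = (0, 8, 0): w = A − (-2, 6, -6) = (7, -8, 13), and w × v = (-104, 0, 56).
Distance = |w × v| / |v| = √13952 / √64 ≈ 14.765.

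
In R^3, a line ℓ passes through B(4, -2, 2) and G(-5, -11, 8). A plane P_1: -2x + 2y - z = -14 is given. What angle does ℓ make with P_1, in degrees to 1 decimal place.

A direction vector for ℓ is G − B = (-9, -9, 6).
sin θ = |n·v| / (|n||v|) = |-6| / (√9 · √198) = 0.14213.
θ ≈ 8.2°.

8.2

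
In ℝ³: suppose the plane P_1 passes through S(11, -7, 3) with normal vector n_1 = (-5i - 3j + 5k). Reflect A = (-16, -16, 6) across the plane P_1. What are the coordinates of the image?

(14, 2, -24)

P_1: n_1·r = n_1·S gives -5x - 3y + 5z = -19.
λ = (n·A − d)/|n|² = (158 − (-19))/59 = 3.
Reflection = A − 2λn = (-16, -16, 6) − 6·(-5, -3, 5) = (14, 2, -24).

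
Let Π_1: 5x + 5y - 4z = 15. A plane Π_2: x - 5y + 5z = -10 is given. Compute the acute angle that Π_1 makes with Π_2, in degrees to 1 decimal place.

46.4

cos θ = |n₁·n₂| / (|n₁||n₂|) = |-40| / (√66 · √51).
θ = arccos(0.68945) ≈ 46.4°.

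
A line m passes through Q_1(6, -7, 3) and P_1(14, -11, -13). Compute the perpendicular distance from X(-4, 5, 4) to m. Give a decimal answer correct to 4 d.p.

A direction vector for m is P_1 − Q_1 = (8, -4, -16).
Taking (6, -7, 3) on m with direction v = (8, -4, -16): w = X − (6, -7, 3) = (-10, 12, 1), and w × v = (-188, -152, -56).
Distance = |w × v| / |v| = √61584 / √336 ≈ 13.5383.

13.5383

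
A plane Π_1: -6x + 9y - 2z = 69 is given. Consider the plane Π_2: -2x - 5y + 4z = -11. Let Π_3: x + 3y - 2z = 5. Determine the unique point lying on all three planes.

Solving the 3×3 linear system -6x + 9y - 2z = 69, -2x - 5y + 4z = -11, x + 3y - 2z = 5 (e.g. by elimination or Cramer's rule, determinant = 14) gives (-10, -1, -9).

(-10, -1, -9)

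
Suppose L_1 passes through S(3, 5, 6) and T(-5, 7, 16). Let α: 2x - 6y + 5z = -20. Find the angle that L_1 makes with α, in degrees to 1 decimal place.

A direction vector for L_1 is T − S = (-8, 2, 10).
sin θ = |n·v| / (|n||v|) = |22| / (√65 · √168) = 0.21053.
θ ≈ 12.2°.

12.2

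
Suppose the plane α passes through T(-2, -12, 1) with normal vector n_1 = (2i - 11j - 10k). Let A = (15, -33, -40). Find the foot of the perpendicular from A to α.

α: n_1·r = n_1·T gives 2x - 11y - 10z = 118.
Foot = A − λn with λ = (n·A − d)/|n|² = (793 − 118)/225 = 3.
Foot = (15, -33, -40) − 3·(2, -11, -10) = (9, 0, -10).

(9, 0, -10)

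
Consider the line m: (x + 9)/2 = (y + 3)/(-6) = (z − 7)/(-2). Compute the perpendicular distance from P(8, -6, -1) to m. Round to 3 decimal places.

16.028

m has direction (2, -6, -2) through (-9, -3, 7).
Taking (-9, -3, 7) on m with direction v = (2, -6, -2): w = P − (-9, -3, 7) = (17, -3, -8), and w × v = (-42, 18, -96).
Distance = |w × v| / |v| = √11304 / √44 ≈ 16.028.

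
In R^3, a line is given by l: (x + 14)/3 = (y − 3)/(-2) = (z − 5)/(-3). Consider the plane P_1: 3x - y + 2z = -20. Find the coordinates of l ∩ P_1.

(-5, -3, -4)

l has direction (3, -2, -3) through (-14, 3, 5).
Substitute r = (-14, 3, 5) + t(3, -2, -3) into the plane: -35 + 5t = -20, so t = 3.
Intersection: (-14, 3, 5) + 3·(3, -2, -3) = (-5, -3, -4).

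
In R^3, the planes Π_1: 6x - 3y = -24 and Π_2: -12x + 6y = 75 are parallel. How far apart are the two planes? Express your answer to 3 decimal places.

2.012

Rescale Π_2 by 1/(-2): 6x - 3y = -75/2. Then distance = |-24 − (-75/2)| / √45 ≈ 2.012.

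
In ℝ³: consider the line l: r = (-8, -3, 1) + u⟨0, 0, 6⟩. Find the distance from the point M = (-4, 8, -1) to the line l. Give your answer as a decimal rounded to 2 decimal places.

11.70

Taking (-8, -3, 1) on l with direction v = (0, 0, 6): w = M − (-8, -3, 1) = (4, 11, -2), and w × v = (66, -24, 0).
Distance = |w × v| / |v| = √4932 / √36 ≈ 11.70.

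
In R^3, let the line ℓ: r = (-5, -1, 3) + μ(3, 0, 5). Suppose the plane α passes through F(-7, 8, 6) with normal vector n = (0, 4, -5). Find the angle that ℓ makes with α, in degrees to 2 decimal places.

α: n·r = n·F gives 4y - 5z = 2.
sin θ = |n·v| / (|n||v|) = |-25| / (√41 · √34) = 0.66959.
θ ≈ 42.04°.

42.04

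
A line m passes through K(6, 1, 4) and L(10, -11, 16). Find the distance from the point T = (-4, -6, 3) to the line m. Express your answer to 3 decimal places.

A direction vector for m is L − K = (4, -12, 12).
Taking (6, 1, 4) on m with direction v = (4, -12, 12): w = T − (6, 1, 4) = (-10, -7, -1), and w × v = (-96, 116, 148).
Distance = |w × v| / |v| = √44576 / √304 ≈ 12.109.

12.109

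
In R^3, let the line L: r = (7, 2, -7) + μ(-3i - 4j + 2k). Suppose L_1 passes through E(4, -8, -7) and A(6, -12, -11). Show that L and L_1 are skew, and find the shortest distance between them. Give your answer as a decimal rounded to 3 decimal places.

0.248

A direction vector for L_1 is A − E = (2, -4, -4).
Common perpendicular direction n = (-3, -4, 2) × (2, -4, -4) = (24, -8, 20).
With w = (4, -8, -7) − (7, 2, -7) = (-3, -10, 0), w · n = 8.
Since n ≠ 0 the lines are not parallel, and w · n = 8 ≠ 0 so they do not intersect; hence they are skew.
Distance = |w · n| / |n| = |8| / √1040 ≈ 0.248.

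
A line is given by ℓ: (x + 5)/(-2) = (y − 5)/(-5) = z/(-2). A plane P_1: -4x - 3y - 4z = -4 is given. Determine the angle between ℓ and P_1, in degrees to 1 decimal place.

57.4

ℓ has direction (-2, -5, -2) through (-5, 5, 0).
sin θ = |n·v| / (|n||v|) = |31| / (√41 · √33) = 0.84278.
θ ≈ 57.4°.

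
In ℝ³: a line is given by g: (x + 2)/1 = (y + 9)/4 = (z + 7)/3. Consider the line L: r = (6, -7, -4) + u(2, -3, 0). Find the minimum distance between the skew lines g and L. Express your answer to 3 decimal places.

3.306

g has direction (1, 4, 3) through (-2, -9, -7).
Common perpendicular direction n = (1, 4, 3) × (2, -3, 0) = (9, 6, -11).
With w = (6, -7, -4) − (-2, -9, -7) = (8, 2, 3), w · n = 51.
Distance = |w · n| / |n| = |51| / √238 ≈ 3.306.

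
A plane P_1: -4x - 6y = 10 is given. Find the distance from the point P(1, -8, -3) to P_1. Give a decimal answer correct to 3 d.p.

4.715

n·P − d = (-4)·(1) + (-6)·(-8) + (0)·(-3) − 10 = 34; |n| = √52.
Distance = |34| / √52 = 34/√52 ≈ 4.715.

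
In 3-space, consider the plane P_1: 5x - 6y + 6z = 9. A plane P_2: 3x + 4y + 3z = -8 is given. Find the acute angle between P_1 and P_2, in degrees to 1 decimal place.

81.0

cos θ = |n₁·n₂| / (|n₁||n₂|) = |9| / (√97 · √34).
θ = arccos(0.15672) ≈ 81.0°.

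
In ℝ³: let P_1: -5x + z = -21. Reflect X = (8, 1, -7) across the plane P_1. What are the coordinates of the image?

(-2, 1, -5)

λ = (n·X − d)/|n|² = (-47 − (-21))/26 = -1.
Reflection = X − 2λn = (8, 1, -7) − (-2)·(-5, 0, 1) = (-2, 1, -5).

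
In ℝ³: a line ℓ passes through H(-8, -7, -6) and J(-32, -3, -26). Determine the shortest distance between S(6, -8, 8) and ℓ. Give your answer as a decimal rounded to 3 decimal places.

2.345

A direction vector for ℓ is J − H = (-24, 4, -20).
Taking (-8, -7, -6) on ℓ with direction v = (-24, 4, -20): w = S − (-8, -7, -6) = (14, -1, 14), and w × v = (-36, -56, 32).
Distance = |w × v| / |v| = √5456 / √992 ≈ 2.345.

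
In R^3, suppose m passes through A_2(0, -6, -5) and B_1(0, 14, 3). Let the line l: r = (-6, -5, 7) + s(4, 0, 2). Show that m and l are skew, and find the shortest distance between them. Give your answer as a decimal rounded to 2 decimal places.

12.30

A direction vector for m is B_1 − A_2 = (0, 20, 8).
Common perpendicular direction n = (0, 20, 8) × (4, 0, 2) = (40, 32, -80).
With w = (-6, -5, 7) − (0, -6, -5) = (-6, 1, 12), w · n = -1168.
Since n ≠ 0 the lines are not parallel, and w · n = -1168 ≠ 0 so they do not intersect; hence they are skew.
Distance = |w · n| / |n| = |-1168| / √9024 ≈ 12.30.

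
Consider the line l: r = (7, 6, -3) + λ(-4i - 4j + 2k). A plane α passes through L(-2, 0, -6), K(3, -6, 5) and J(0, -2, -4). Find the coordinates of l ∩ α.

LK = (5, -6, 11), LJ = (2, -2, 2); a normal to α is LK × LJ = (10, 12, 2).
Using L: α has equation 10x + 12y + 2z = -32.
Substitute r = (7, 6, -3) + t(-4, -4, 2) into the plane: 136 + (-84)t = -32, so t = 2.
Intersection: (7, 6, -3) + 2·(-4, -4, 2) = (-1, -2, 1).

(-1, -2, 1)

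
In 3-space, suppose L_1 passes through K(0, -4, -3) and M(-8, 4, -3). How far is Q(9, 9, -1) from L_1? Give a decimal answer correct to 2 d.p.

15.68

A direction vector for L_1 is M − K = (-8, 8, 0).
Taking (0, -4, -3) on L_1 with direction v = (-8, 8, 0): w = Q − (0, -4, -3) = (9, 13, 2), and w × v = (-16, -16, 176).
Distance = |w × v| / |v| = √31488 / √128 ≈ 15.68.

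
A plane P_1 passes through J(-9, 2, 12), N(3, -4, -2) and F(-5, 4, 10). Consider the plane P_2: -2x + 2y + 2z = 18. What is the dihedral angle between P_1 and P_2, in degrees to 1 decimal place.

78.6

JN = (12, -6, -14), JF = (4, 2, -2); a normal to P_1 is JN × JF = (40, -32, 48).
Using J: P_1 has equation 40x - 32y + 48z = 152.
cos θ = |n₁·n₂| / (|n₁||n₂|) = |-48| / (√4928 · √12).
θ = arccos(0.19739) ≈ 78.6°.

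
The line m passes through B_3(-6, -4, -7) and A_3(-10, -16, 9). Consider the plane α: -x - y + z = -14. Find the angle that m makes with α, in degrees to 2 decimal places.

64.93

A direction vector for m is A_3 − B_3 = (-4, -12, 16).
sin θ = |n·v| / (|n||v|) = |32| / (√3 · √416) = 0.90582.
θ ≈ 64.93°.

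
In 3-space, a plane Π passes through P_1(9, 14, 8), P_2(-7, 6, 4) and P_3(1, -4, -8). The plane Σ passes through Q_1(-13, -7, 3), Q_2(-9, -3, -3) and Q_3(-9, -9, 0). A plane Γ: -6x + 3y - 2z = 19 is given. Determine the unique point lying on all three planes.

P_1P_2 = (-16, -8, -4), P_1P_3 = (-8, -18, -16); a normal to Π is P_1P_2 × P_1P_3 = (56, -224, 224).
Using P_1: Π has equation 56x - 224y + 224z = -840.
Q_1Q_2 = (4, 4, -6), Q_1Q_3 = (4, -2, -3); a normal to Σ is Q_1Q_2 × Q_1Q_3 = (-24, -12, -24).
Using Q_1: Σ has equation -24x - 12y - 24z = 324.
Solving the 3×3 linear system 56x - 224y + 224z = -840, -24x - 12y - 24z = 324, -6x + 3y - 2z = 19 (e.g. by elimination or Cramer's rule, determinant = -48384) gives (-3, -5, -8).

(-3, -5, -8)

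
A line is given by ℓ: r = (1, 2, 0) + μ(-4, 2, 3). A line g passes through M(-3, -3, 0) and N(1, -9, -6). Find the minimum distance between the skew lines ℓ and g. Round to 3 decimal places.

1.724

A direction vector for g is N − M = (4, -6, -6).
Common perpendicular direction n = (-4, 2, 3) × (4, -6, -6) = (6, -12, 16).
With w = (-3, -3, 0) − (1, 2, 0) = (-4, -5, 0), w · n = 36.
Distance = |w · n| / |n| = |36| / √436 ≈ 1.724.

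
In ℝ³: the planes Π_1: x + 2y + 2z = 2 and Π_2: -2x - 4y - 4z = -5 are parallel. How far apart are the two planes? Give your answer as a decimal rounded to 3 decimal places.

0.167

Rescale Π_2 by 1/(-2): x + 2y + 2z = 5/2. Then distance = |2 − (5/2)| / √9 ≈ 0.167.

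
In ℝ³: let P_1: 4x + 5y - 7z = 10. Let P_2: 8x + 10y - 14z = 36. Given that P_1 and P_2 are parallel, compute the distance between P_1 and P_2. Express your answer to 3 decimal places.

0.843

Rescale P_2 by 1/2: 4x + 5y - 7z = 18. Then distance = |10 − 18| / √90 ≈ 0.843.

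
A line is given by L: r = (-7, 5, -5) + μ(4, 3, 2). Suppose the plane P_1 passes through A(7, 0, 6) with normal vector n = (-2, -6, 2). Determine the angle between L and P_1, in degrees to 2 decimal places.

38.02

P_1: n·r = n·A gives -2x - 6y + 2z = -2.
sin θ = |n·v| / (|n||v|) = |-22| / (√44 · √29) = 0.61588.
θ ≈ 38.02°.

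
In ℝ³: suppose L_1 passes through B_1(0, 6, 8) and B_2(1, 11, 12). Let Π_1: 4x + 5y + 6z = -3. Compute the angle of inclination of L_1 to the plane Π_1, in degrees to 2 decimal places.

68.75

A direction vector for L_1 is B_2 − B_1 = (1, 5, 4).
sin θ = |n·v| / (|n||v|) = |53| / (√77 · √42) = 0.93198.
θ ≈ 68.75°.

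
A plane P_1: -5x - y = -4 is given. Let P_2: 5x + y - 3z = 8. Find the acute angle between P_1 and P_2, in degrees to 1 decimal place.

30.5

cos θ = |n₁·n₂| / (|n₁||n₂|) = |-26| / (√26 · √35).
θ = arccos(0.86189) ≈ 30.5°.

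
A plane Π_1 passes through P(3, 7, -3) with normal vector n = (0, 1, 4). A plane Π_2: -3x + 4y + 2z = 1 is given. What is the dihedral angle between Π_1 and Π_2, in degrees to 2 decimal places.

Π_1: n·r = n·P gives y + 4z = -5.
cos θ = |n₁·n₂| / (|n₁||n₂|) = |12| / (√17 · √29).
θ = arccos(0.54045) ≈ 57.29°.

57.29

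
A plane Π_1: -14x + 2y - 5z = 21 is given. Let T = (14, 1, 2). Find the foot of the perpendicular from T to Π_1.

(0, 3, -3)

Foot = T − λn with λ = (n·T − d)/|n|² = (-204 − 21)/225 = -1.
Foot = (14, 1, 2) − (-1)·(-14, 2, -5) = (0, 3, -3).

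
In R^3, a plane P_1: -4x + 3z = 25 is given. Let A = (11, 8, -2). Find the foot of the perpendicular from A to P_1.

(-1, 8, 7)

Foot = A − λn with λ = (n·A − d)/|n|² = (-50 − 25)/25 = -3.
Foot = (11, 8, -2) − (-3)·(-4, 0, 3) = (-1, 8, 7).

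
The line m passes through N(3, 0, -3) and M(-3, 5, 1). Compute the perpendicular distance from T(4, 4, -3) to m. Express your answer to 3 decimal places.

3.802

A direction vector for m is M − N = (-6, 5, 4).
Taking (3, 0, -3) on m with direction v = (-6, 5, 4): w = T − (3, 0, -3) = (1, 4, 0), and w × v = (16, -4, 29).
Distance = |w × v| / |v| = √1113 / √77 ≈ 3.802.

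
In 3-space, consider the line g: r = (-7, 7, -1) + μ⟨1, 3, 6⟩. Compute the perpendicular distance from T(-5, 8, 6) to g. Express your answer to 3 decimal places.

2.445

Taking (-7, 7, -1) on g with direction v = (1, 3, 6): w = T − (-7, 7, -1) = (2, 1, 7), and w × v = (-15, -5, 5).
Distance = |w × v| / |v| = √275 / √46 ≈ 2.445.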